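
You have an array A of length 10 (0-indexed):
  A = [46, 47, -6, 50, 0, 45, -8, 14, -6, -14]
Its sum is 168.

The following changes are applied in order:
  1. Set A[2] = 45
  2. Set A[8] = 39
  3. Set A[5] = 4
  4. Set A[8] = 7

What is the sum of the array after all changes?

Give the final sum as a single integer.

Initial sum: 168
Change 1: A[2] -6 -> 45, delta = 51, sum = 219
Change 2: A[8] -6 -> 39, delta = 45, sum = 264
Change 3: A[5] 45 -> 4, delta = -41, sum = 223
Change 4: A[8] 39 -> 7, delta = -32, sum = 191

Answer: 191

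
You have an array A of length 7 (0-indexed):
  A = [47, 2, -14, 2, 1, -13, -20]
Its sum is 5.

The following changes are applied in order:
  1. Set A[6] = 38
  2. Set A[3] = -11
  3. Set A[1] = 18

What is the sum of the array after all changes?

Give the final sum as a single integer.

Initial sum: 5
Change 1: A[6] -20 -> 38, delta = 58, sum = 63
Change 2: A[3] 2 -> -11, delta = -13, sum = 50
Change 3: A[1] 2 -> 18, delta = 16, sum = 66

Answer: 66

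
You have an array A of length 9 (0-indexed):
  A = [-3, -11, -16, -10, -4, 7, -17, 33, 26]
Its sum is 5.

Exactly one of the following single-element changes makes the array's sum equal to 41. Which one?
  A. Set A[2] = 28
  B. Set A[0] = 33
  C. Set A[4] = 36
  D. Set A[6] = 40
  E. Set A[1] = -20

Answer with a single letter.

Answer: B

Derivation:
Option A: A[2] -16->28, delta=44, new_sum=5+(44)=49
Option B: A[0] -3->33, delta=36, new_sum=5+(36)=41 <-- matches target
Option C: A[4] -4->36, delta=40, new_sum=5+(40)=45
Option D: A[6] -17->40, delta=57, new_sum=5+(57)=62
Option E: A[1] -11->-20, delta=-9, new_sum=5+(-9)=-4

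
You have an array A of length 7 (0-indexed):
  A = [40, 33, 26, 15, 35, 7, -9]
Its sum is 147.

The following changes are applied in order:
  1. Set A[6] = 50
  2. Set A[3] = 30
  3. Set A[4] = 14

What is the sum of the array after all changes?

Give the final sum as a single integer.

Initial sum: 147
Change 1: A[6] -9 -> 50, delta = 59, sum = 206
Change 2: A[3] 15 -> 30, delta = 15, sum = 221
Change 3: A[4] 35 -> 14, delta = -21, sum = 200

Answer: 200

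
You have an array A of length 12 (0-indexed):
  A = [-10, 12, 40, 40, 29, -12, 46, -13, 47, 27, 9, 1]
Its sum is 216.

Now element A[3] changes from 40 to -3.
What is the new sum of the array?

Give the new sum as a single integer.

Answer: 173

Derivation:
Old value at index 3: 40
New value at index 3: -3
Delta = -3 - 40 = -43
New sum = old_sum + delta = 216 + (-43) = 173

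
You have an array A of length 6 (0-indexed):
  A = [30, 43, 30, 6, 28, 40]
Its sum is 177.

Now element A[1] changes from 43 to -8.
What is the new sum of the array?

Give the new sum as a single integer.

Answer: 126

Derivation:
Old value at index 1: 43
New value at index 1: -8
Delta = -8 - 43 = -51
New sum = old_sum + delta = 177 + (-51) = 126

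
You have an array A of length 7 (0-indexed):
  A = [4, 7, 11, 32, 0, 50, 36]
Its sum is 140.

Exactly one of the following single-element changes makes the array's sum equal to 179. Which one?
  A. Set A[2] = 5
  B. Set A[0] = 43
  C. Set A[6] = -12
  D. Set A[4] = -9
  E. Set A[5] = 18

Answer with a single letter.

Option A: A[2] 11->5, delta=-6, new_sum=140+(-6)=134
Option B: A[0] 4->43, delta=39, new_sum=140+(39)=179 <-- matches target
Option C: A[6] 36->-12, delta=-48, new_sum=140+(-48)=92
Option D: A[4] 0->-9, delta=-9, new_sum=140+(-9)=131
Option E: A[5] 50->18, delta=-32, new_sum=140+(-32)=108

Answer: B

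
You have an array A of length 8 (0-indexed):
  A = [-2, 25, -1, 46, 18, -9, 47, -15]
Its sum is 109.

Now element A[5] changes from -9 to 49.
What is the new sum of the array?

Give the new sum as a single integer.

Answer: 167

Derivation:
Old value at index 5: -9
New value at index 5: 49
Delta = 49 - -9 = 58
New sum = old_sum + delta = 109 + (58) = 167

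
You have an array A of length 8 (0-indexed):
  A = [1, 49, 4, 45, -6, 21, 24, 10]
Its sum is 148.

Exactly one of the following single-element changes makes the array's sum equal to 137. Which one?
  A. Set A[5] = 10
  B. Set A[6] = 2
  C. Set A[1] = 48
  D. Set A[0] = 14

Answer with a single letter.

Answer: A

Derivation:
Option A: A[5] 21->10, delta=-11, new_sum=148+(-11)=137 <-- matches target
Option B: A[6] 24->2, delta=-22, new_sum=148+(-22)=126
Option C: A[1] 49->48, delta=-1, new_sum=148+(-1)=147
Option D: A[0] 1->14, delta=13, new_sum=148+(13)=161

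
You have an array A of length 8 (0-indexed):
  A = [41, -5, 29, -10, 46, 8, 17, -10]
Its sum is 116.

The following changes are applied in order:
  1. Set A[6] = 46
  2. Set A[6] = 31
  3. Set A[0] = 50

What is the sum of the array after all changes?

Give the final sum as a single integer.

Answer: 139

Derivation:
Initial sum: 116
Change 1: A[6] 17 -> 46, delta = 29, sum = 145
Change 2: A[6] 46 -> 31, delta = -15, sum = 130
Change 3: A[0] 41 -> 50, delta = 9, sum = 139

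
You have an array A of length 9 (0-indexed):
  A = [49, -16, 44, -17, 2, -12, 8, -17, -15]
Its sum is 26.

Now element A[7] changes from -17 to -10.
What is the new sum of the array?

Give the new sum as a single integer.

Answer: 33

Derivation:
Old value at index 7: -17
New value at index 7: -10
Delta = -10 - -17 = 7
New sum = old_sum + delta = 26 + (7) = 33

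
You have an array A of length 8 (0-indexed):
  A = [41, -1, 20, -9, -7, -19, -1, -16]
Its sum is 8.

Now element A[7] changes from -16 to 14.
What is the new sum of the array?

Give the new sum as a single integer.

Answer: 38

Derivation:
Old value at index 7: -16
New value at index 7: 14
Delta = 14 - -16 = 30
New sum = old_sum + delta = 8 + (30) = 38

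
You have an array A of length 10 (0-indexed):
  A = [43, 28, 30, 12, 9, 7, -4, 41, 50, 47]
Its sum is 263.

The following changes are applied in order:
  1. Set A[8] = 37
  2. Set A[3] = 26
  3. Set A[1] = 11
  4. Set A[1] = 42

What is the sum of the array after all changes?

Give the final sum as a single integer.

Answer: 278

Derivation:
Initial sum: 263
Change 1: A[8] 50 -> 37, delta = -13, sum = 250
Change 2: A[3] 12 -> 26, delta = 14, sum = 264
Change 3: A[1] 28 -> 11, delta = -17, sum = 247
Change 4: A[1] 11 -> 42, delta = 31, sum = 278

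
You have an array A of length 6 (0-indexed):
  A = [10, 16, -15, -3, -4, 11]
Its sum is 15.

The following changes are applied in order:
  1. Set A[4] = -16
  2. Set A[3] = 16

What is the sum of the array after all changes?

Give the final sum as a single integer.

Initial sum: 15
Change 1: A[4] -4 -> -16, delta = -12, sum = 3
Change 2: A[3] -3 -> 16, delta = 19, sum = 22

Answer: 22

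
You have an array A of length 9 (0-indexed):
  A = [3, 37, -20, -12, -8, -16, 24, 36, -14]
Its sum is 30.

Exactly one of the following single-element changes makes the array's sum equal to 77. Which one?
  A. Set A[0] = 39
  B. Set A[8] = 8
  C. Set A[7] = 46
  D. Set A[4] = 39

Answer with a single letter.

Answer: D

Derivation:
Option A: A[0] 3->39, delta=36, new_sum=30+(36)=66
Option B: A[8] -14->8, delta=22, new_sum=30+(22)=52
Option C: A[7] 36->46, delta=10, new_sum=30+(10)=40
Option D: A[4] -8->39, delta=47, new_sum=30+(47)=77 <-- matches target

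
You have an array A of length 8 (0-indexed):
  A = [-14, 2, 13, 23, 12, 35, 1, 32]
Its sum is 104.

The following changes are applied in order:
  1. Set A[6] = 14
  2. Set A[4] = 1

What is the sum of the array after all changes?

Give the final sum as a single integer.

Initial sum: 104
Change 1: A[6] 1 -> 14, delta = 13, sum = 117
Change 2: A[4] 12 -> 1, delta = -11, sum = 106

Answer: 106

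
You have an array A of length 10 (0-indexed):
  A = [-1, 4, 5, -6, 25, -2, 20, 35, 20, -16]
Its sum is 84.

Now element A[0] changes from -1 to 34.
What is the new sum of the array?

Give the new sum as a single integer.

Old value at index 0: -1
New value at index 0: 34
Delta = 34 - -1 = 35
New sum = old_sum + delta = 84 + (35) = 119

Answer: 119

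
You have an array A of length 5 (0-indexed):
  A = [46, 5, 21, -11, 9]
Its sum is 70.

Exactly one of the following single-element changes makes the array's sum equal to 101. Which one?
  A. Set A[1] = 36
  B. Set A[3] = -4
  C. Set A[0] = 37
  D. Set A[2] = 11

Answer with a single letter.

Option A: A[1] 5->36, delta=31, new_sum=70+(31)=101 <-- matches target
Option B: A[3] -11->-4, delta=7, new_sum=70+(7)=77
Option C: A[0] 46->37, delta=-9, new_sum=70+(-9)=61
Option D: A[2] 21->11, delta=-10, new_sum=70+(-10)=60

Answer: A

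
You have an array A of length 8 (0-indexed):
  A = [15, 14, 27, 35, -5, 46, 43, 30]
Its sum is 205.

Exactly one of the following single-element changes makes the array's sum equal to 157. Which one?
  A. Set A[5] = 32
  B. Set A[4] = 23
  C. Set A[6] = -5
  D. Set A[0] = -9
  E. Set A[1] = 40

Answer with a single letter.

Answer: C

Derivation:
Option A: A[5] 46->32, delta=-14, new_sum=205+(-14)=191
Option B: A[4] -5->23, delta=28, new_sum=205+(28)=233
Option C: A[6] 43->-5, delta=-48, new_sum=205+(-48)=157 <-- matches target
Option D: A[0] 15->-9, delta=-24, new_sum=205+(-24)=181
Option E: A[1] 14->40, delta=26, new_sum=205+(26)=231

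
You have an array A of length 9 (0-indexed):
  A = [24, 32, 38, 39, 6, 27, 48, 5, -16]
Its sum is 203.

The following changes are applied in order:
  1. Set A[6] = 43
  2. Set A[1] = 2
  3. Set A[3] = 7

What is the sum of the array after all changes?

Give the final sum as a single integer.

Initial sum: 203
Change 1: A[6] 48 -> 43, delta = -5, sum = 198
Change 2: A[1] 32 -> 2, delta = -30, sum = 168
Change 3: A[3] 39 -> 7, delta = -32, sum = 136

Answer: 136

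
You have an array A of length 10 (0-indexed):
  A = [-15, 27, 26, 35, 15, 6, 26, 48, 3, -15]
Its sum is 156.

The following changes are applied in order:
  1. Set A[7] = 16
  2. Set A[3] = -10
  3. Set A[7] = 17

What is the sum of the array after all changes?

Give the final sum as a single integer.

Initial sum: 156
Change 1: A[7] 48 -> 16, delta = -32, sum = 124
Change 2: A[3] 35 -> -10, delta = -45, sum = 79
Change 3: A[7] 16 -> 17, delta = 1, sum = 80

Answer: 80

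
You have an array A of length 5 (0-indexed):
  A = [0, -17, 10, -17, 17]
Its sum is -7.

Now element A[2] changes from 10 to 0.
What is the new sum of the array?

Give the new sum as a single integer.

Answer: -17

Derivation:
Old value at index 2: 10
New value at index 2: 0
Delta = 0 - 10 = -10
New sum = old_sum + delta = -7 + (-10) = -17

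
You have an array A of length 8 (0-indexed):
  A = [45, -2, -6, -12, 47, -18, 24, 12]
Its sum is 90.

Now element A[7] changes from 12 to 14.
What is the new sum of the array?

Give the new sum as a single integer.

Old value at index 7: 12
New value at index 7: 14
Delta = 14 - 12 = 2
New sum = old_sum + delta = 90 + (2) = 92

Answer: 92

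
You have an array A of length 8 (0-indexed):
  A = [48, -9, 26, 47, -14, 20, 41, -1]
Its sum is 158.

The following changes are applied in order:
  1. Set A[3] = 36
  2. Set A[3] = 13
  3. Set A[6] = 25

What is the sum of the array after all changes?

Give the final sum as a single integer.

Initial sum: 158
Change 1: A[3] 47 -> 36, delta = -11, sum = 147
Change 2: A[3] 36 -> 13, delta = -23, sum = 124
Change 3: A[6] 41 -> 25, delta = -16, sum = 108

Answer: 108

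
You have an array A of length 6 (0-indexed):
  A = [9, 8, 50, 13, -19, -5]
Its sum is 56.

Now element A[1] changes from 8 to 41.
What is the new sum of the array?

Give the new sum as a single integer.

Old value at index 1: 8
New value at index 1: 41
Delta = 41 - 8 = 33
New sum = old_sum + delta = 56 + (33) = 89

Answer: 89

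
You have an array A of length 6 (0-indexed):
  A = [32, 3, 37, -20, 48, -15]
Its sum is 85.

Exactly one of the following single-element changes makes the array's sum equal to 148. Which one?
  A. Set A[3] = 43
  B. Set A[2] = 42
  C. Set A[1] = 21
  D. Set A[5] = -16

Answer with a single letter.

Option A: A[3] -20->43, delta=63, new_sum=85+(63)=148 <-- matches target
Option B: A[2] 37->42, delta=5, new_sum=85+(5)=90
Option C: A[1] 3->21, delta=18, new_sum=85+(18)=103
Option D: A[5] -15->-16, delta=-1, new_sum=85+(-1)=84

Answer: A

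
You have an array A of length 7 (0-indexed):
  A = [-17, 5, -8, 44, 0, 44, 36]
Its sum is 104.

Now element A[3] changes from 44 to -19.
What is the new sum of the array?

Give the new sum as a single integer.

Old value at index 3: 44
New value at index 3: -19
Delta = -19 - 44 = -63
New sum = old_sum + delta = 104 + (-63) = 41

Answer: 41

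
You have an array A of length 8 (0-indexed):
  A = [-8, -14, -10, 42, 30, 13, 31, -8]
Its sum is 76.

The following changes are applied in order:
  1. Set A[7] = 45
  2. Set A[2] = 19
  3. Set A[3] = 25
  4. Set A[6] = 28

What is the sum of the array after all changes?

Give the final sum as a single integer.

Initial sum: 76
Change 1: A[7] -8 -> 45, delta = 53, sum = 129
Change 2: A[2] -10 -> 19, delta = 29, sum = 158
Change 3: A[3] 42 -> 25, delta = -17, sum = 141
Change 4: A[6] 31 -> 28, delta = -3, sum = 138

Answer: 138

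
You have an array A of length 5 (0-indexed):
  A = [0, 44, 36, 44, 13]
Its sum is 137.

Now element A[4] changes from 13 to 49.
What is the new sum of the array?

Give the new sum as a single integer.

Old value at index 4: 13
New value at index 4: 49
Delta = 49 - 13 = 36
New sum = old_sum + delta = 137 + (36) = 173

Answer: 173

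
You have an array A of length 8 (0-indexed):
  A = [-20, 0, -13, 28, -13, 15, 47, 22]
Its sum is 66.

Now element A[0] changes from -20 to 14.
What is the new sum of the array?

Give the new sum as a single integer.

Answer: 100

Derivation:
Old value at index 0: -20
New value at index 0: 14
Delta = 14 - -20 = 34
New sum = old_sum + delta = 66 + (34) = 100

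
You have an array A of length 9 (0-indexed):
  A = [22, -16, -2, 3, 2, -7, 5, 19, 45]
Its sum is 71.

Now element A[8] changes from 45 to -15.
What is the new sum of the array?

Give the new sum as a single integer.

Answer: 11

Derivation:
Old value at index 8: 45
New value at index 8: -15
Delta = -15 - 45 = -60
New sum = old_sum + delta = 71 + (-60) = 11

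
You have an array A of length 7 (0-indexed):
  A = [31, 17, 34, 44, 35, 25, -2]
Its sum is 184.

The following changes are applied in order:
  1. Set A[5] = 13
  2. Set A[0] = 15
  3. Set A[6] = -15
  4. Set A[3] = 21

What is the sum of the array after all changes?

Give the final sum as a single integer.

Initial sum: 184
Change 1: A[5] 25 -> 13, delta = -12, sum = 172
Change 2: A[0] 31 -> 15, delta = -16, sum = 156
Change 3: A[6] -2 -> -15, delta = -13, sum = 143
Change 4: A[3] 44 -> 21, delta = -23, sum = 120

Answer: 120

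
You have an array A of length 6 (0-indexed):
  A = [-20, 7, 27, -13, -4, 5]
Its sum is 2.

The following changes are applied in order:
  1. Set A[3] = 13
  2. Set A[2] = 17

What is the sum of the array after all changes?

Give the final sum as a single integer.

Initial sum: 2
Change 1: A[3] -13 -> 13, delta = 26, sum = 28
Change 2: A[2] 27 -> 17, delta = -10, sum = 18

Answer: 18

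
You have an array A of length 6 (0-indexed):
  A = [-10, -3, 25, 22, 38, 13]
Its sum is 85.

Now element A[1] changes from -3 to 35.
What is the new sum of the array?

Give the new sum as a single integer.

Old value at index 1: -3
New value at index 1: 35
Delta = 35 - -3 = 38
New sum = old_sum + delta = 85 + (38) = 123

Answer: 123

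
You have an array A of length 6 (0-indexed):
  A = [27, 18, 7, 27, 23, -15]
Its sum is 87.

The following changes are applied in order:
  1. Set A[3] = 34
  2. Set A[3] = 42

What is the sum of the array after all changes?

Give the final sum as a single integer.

Answer: 102

Derivation:
Initial sum: 87
Change 1: A[3] 27 -> 34, delta = 7, sum = 94
Change 2: A[3] 34 -> 42, delta = 8, sum = 102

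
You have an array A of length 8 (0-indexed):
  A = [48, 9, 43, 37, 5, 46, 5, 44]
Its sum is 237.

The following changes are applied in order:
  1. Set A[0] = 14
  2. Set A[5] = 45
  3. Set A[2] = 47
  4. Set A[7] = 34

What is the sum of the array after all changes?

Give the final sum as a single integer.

Initial sum: 237
Change 1: A[0] 48 -> 14, delta = -34, sum = 203
Change 2: A[5] 46 -> 45, delta = -1, sum = 202
Change 3: A[2] 43 -> 47, delta = 4, sum = 206
Change 4: A[7] 44 -> 34, delta = -10, sum = 196

Answer: 196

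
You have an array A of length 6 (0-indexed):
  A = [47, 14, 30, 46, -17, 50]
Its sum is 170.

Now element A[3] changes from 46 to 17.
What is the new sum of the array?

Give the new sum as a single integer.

Old value at index 3: 46
New value at index 3: 17
Delta = 17 - 46 = -29
New sum = old_sum + delta = 170 + (-29) = 141

Answer: 141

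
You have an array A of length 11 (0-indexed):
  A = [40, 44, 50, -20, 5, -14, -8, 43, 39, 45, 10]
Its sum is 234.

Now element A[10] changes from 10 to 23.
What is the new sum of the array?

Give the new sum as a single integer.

Answer: 247

Derivation:
Old value at index 10: 10
New value at index 10: 23
Delta = 23 - 10 = 13
New sum = old_sum + delta = 234 + (13) = 247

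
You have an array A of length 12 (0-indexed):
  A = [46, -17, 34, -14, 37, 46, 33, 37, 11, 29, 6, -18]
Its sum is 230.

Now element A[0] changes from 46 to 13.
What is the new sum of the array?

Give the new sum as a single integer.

Old value at index 0: 46
New value at index 0: 13
Delta = 13 - 46 = -33
New sum = old_sum + delta = 230 + (-33) = 197

Answer: 197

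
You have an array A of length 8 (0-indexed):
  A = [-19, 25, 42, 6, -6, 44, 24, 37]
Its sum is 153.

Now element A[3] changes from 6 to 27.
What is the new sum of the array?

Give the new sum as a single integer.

Old value at index 3: 6
New value at index 3: 27
Delta = 27 - 6 = 21
New sum = old_sum + delta = 153 + (21) = 174

Answer: 174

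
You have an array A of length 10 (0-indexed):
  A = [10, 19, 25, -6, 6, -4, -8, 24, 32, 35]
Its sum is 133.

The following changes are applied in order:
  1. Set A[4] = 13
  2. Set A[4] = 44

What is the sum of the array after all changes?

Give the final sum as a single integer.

Answer: 171

Derivation:
Initial sum: 133
Change 1: A[4] 6 -> 13, delta = 7, sum = 140
Change 2: A[4] 13 -> 44, delta = 31, sum = 171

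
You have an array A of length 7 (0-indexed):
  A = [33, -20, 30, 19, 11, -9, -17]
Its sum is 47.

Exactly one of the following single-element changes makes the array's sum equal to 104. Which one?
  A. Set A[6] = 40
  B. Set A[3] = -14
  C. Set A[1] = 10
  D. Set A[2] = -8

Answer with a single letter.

Answer: A

Derivation:
Option A: A[6] -17->40, delta=57, new_sum=47+(57)=104 <-- matches target
Option B: A[3] 19->-14, delta=-33, new_sum=47+(-33)=14
Option C: A[1] -20->10, delta=30, new_sum=47+(30)=77
Option D: A[2] 30->-8, delta=-38, new_sum=47+(-38)=9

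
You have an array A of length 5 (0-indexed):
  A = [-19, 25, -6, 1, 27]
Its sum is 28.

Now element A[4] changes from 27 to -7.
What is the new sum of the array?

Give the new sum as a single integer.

Old value at index 4: 27
New value at index 4: -7
Delta = -7 - 27 = -34
New sum = old_sum + delta = 28 + (-34) = -6

Answer: -6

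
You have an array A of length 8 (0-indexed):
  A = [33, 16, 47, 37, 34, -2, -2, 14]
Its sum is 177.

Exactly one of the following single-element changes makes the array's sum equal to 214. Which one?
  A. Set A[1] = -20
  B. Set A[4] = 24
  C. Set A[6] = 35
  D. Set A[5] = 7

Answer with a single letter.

Option A: A[1] 16->-20, delta=-36, new_sum=177+(-36)=141
Option B: A[4] 34->24, delta=-10, new_sum=177+(-10)=167
Option C: A[6] -2->35, delta=37, new_sum=177+(37)=214 <-- matches target
Option D: A[5] -2->7, delta=9, new_sum=177+(9)=186

Answer: C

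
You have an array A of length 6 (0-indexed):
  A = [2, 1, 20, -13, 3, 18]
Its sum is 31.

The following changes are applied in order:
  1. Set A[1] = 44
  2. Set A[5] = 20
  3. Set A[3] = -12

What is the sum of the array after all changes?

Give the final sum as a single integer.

Answer: 77

Derivation:
Initial sum: 31
Change 1: A[1] 1 -> 44, delta = 43, sum = 74
Change 2: A[5] 18 -> 20, delta = 2, sum = 76
Change 3: A[3] -13 -> -12, delta = 1, sum = 77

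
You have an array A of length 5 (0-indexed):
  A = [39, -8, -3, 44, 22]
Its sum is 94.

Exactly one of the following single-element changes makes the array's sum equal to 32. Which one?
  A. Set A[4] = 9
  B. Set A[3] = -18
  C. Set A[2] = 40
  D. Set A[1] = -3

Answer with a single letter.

Option A: A[4] 22->9, delta=-13, new_sum=94+(-13)=81
Option B: A[3] 44->-18, delta=-62, new_sum=94+(-62)=32 <-- matches target
Option C: A[2] -3->40, delta=43, new_sum=94+(43)=137
Option D: A[1] -8->-3, delta=5, new_sum=94+(5)=99

Answer: B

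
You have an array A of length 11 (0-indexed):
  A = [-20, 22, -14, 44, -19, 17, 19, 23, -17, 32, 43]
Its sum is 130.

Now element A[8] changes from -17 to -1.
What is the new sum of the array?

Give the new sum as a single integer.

Answer: 146

Derivation:
Old value at index 8: -17
New value at index 8: -1
Delta = -1 - -17 = 16
New sum = old_sum + delta = 130 + (16) = 146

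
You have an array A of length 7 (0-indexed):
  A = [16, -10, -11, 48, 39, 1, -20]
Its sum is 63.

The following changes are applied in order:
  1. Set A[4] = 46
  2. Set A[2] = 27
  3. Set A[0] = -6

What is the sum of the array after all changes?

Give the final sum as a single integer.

Answer: 86

Derivation:
Initial sum: 63
Change 1: A[4] 39 -> 46, delta = 7, sum = 70
Change 2: A[2] -11 -> 27, delta = 38, sum = 108
Change 3: A[0] 16 -> -6, delta = -22, sum = 86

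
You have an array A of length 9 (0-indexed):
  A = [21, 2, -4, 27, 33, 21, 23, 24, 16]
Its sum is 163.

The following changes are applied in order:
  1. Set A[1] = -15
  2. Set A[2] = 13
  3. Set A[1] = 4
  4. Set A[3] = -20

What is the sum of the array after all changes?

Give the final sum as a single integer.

Initial sum: 163
Change 1: A[1] 2 -> -15, delta = -17, sum = 146
Change 2: A[2] -4 -> 13, delta = 17, sum = 163
Change 3: A[1] -15 -> 4, delta = 19, sum = 182
Change 4: A[3] 27 -> -20, delta = -47, sum = 135

Answer: 135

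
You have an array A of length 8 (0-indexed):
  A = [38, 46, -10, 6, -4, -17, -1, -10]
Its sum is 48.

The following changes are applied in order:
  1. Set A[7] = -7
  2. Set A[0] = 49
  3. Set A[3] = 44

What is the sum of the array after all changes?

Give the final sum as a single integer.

Answer: 100

Derivation:
Initial sum: 48
Change 1: A[7] -10 -> -7, delta = 3, sum = 51
Change 2: A[0] 38 -> 49, delta = 11, sum = 62
Change 3: A[3] 6 -> 44, delta = 38, sum = 100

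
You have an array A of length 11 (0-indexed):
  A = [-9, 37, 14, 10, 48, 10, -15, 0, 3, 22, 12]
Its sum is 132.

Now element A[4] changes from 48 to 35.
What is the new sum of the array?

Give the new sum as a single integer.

Old value at index 4: 48
New value at index 4: 35
Delta = 35 - 48 = -13
New sum = old_sum + delta = 132 + (-13) = 119

Answer: 119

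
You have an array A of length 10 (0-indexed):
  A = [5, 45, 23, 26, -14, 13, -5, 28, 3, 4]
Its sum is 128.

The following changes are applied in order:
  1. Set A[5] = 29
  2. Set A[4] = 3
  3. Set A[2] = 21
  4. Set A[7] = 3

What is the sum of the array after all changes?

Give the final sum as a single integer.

Initial sum: 128
Change 1: A[5] 13 -> 29, delta = 16, sum = 144
Change 2: A[4] -14 -> 3, delta = 17, sum = 161
Change 3: A[2] 23 -> 21, delta = -2, sum = 159
Change 4: A[7] 28 -> 3, delta = -25, sum = 134

Answer: 134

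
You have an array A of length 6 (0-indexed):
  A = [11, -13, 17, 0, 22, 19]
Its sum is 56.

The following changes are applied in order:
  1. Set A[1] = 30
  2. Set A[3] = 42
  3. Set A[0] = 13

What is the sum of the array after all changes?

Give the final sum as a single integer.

Initial sum: 56
Change 1: A[1] -13 -> 30, delta = 43, sum = 99
Change 2: A[3] 0 -> 42, delta = 42, sum = 141
Change 3: A[0] 11 -> 13, delta = 2, sum = 143

Answer: 143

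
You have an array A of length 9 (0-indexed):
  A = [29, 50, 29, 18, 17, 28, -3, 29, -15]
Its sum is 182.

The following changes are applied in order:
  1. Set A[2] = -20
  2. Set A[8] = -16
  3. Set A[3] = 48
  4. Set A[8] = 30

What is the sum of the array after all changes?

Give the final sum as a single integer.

Initial sum: 182
Change 1: A[2] 29 -> -20, delta = -49, sum = 133
Change 2: A[8] -15 -> -16, delta = -1, sum = 132
Change 3: A[3] 18 -> 48, delta = 30, sum = 162
Change 4: A[8] -16 -> 30, delta = 46, sum = 208

Answer: 208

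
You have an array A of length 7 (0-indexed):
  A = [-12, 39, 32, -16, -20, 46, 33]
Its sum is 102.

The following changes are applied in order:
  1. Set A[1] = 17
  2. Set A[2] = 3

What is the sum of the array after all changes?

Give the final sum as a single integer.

Answer: 51

Derivation:
Initial sum: 102
Change 1: A[1] 39 -> 17, delta = -22, sum = 80
Change 2: A[2] 32 -> 3, delta = -29, sum = 51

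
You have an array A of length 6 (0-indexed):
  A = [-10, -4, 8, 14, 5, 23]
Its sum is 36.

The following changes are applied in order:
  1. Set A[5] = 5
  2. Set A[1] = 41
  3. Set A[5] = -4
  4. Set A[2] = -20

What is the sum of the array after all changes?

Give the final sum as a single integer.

Answer: 26

Derivation:
Initial sum: 36
Change 1: A[5] 23 -> 5, delta = -18, sum = 18
Change 2: A[1] -4 -> 41, delta = 45, sum = 63
Change 3: A[5] 5 -> -4, delta = -9, sum = 54
Change 4: A[2] 8 -> -20, delta = -28, sum = 26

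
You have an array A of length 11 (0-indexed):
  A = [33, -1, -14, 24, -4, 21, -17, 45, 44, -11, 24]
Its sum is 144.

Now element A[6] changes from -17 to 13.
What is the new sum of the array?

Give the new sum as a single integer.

Old value at index 6: -17
New value at index 6: 13
Delta = 13 - -17 = 30
New sum = old_sum + delta = 144 + (30) = 174

Answer: 174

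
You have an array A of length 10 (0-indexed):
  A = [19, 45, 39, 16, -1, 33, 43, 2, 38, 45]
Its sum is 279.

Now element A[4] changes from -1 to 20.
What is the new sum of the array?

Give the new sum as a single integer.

Answer: 300

Derivation:
Old value at index 4: -1
New value at index 4: 20
Delta = 20 - -1 = 21
New sum = old_sum + delta = 279 + (21) = 300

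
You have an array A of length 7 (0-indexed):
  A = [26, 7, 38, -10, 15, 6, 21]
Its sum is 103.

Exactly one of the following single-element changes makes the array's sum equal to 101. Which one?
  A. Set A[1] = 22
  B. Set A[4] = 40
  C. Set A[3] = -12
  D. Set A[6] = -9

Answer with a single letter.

Answer: C

Derivation:
Option A: A[1] 7->22, delta=15, new_sum=103+(15)=118
Option B: A[4] 15->40, delta=25, new_sum=103+(25)=128
Option C: A[3] -10->-12, delta=-2, new_sum=103+(-2)=101 <-- matches target
Option D: A[6] 21->-9, delta=-30, new_sum=103+(-30)=73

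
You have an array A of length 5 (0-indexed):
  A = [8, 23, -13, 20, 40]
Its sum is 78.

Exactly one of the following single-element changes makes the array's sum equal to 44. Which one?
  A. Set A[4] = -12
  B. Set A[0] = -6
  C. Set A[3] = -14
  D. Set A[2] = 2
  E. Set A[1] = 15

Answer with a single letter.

Answer: C

Derivation:
Option A: A[4] 40->-12, delta=-52, new_sum=78+(-52)=26
Option B: A[0] 8->-6, delta=-14, new_sum=78+(-14)=64
Option C: A[3] 20->-14, delta=-34, new_sum=78+(-34)=44 <-- matches target
Option D: A[2] -13->2, delta=15, new_sum=78+(15)=93
Option E: A[1] 23->15, delta=-8, new_sum=78+(-8)=70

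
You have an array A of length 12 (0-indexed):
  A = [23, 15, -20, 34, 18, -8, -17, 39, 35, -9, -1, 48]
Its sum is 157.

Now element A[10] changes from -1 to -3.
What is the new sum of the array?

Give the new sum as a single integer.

Old value at index 10: -1
New value at index 10: -3
Delta = -3 - -1 = -2
New sum = old_sum + delta = 157 + (-2) = 155

Answer: 155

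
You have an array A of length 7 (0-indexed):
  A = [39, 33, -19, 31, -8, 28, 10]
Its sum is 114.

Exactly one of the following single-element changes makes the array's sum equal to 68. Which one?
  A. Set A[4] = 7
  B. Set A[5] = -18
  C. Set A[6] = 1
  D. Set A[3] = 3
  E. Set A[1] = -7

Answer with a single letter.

Option A: A[4] -8->7, delta=15, new_sum=114+(15)=129
Option B: A[5] 28->-18, delta=-46, new_sum=114+(-46)=68 <-- matches target
Option C: A[6] 10->1, delta=-9, new_sum=114+(-9)=105
Option D: A[3] 31->3, delta=-28, new_sum=114+(-28)=86
Option E: A[1] 33->-7, delta=-40, new_sum=114+(-40)=74

Answer: B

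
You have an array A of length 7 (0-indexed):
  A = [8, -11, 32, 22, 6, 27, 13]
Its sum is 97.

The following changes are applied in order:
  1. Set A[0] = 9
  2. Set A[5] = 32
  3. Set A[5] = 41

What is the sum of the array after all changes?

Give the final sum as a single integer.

Initial sum: 97
Change 1: A[0] 8 -> 9, delta = 1, sum = 98
Change 2: A[5] 27 -> 32, delta = 5, sum = 103
Change 3: A[5] 32 -> 41, delta = 9, sum = 112

Answer: 112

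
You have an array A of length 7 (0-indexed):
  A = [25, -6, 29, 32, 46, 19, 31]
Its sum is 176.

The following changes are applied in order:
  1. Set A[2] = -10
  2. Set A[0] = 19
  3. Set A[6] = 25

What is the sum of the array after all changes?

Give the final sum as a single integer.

Initial sum: 176
Change 1: A[2] 29 -> -10, delta = -39, sum = 137
Change 2: A[0] 25 -> 19, delta = -6, sum = 131
Change 3: A[6] 31 -> 25, delta = -6, sum = 125

Answer: 125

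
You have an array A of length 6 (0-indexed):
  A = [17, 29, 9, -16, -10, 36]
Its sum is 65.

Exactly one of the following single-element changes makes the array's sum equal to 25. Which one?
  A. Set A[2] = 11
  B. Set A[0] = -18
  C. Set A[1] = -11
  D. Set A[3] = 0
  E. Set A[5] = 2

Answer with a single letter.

Answer: C

Derivation:
Option A: A[2] 9->11, delta=2, new_sum=65+(2)=67
Option B: A[0] 17->-18, delta=-35, new_sum=65+(-35)=30
Option C: A[1] 29->-11, delta=-40, new_sum=65+(-40)=25 <-- matches target
Option D: A[3] -16->0, delta=16, new_sum=65+(16)=81
Option E: A[5] 36->2, delta=-34, new_sum=65+(-34)=31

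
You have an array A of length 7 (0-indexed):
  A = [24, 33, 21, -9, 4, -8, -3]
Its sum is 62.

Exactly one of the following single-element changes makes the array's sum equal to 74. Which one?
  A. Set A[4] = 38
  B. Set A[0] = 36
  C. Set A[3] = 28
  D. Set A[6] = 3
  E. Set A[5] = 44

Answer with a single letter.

Answer: B

Derivation:
Option A: A[4] 4->38, delta=34, new_sum=62+(34)=96
Option B: A[0] 24->36, delta=12, new_sum=62+(12)=74 <-- matches target
Option C: A[3] -9->28, delta=37, new_sum=62+(37)=99
Option D: A[6] -3->3, delta=6, new_sum=62+(6)=68
Option E: A[5] -8->44, delta=52, new_sum=62+(52)=114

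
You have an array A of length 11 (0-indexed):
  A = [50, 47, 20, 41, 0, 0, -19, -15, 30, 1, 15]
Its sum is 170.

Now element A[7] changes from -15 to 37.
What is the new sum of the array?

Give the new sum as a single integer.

Old value at index 7: -15
New value at index 7: 37
Delta = 37 - -15 = 52
New sum = old_sum + delta = 170 + (52) = 222

Answer: 222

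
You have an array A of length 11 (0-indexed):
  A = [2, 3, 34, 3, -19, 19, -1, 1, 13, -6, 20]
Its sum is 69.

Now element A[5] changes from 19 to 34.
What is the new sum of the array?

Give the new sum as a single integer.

Answer: 84

Derivation:
Old value at index 5: 19
New value at index 5: 34
Delta = 34 - 19 = 15
New sum = old_sum + delta = 69 + (15) = 84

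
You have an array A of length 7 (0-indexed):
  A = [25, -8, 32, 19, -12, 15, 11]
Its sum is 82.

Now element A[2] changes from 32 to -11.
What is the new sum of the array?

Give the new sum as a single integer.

Answer: 39

Derivation:
Old value at index 2: 32
New value at index 2: -11
Delta = -11 - 32 = -43
New sum = old_sum + delta = 82 + (-43) = 39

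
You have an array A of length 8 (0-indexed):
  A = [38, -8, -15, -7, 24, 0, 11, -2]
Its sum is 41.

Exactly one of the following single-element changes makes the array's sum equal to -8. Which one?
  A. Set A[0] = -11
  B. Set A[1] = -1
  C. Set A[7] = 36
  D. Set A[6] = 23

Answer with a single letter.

Option A: A[0] 38->-11, delta=-49, new_sum=41+(-49)=-8 <-- matches target
Option B: A[1] -8->-1, delta=7, new_sum=41+(7)=48
Option C: A[7] -2->36, delta=38, new_sum=41+(38)=79
Option D: A[6] 11->23, delta=12, new_sum=41+(12)=53

Answer: A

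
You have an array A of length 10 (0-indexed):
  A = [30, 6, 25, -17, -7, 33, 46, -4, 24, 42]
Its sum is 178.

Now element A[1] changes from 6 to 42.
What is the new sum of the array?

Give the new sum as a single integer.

Old value at index 1: 6
New value at index 1: 42
Delta = 42 - 6 = 36
New sum = old_sum + delta = 178 + (36) = 214

Answer: 214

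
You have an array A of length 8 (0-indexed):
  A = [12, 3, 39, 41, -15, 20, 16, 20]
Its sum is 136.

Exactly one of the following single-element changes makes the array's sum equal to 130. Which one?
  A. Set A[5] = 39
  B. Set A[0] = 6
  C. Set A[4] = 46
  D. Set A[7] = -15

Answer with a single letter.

Option A: A[5] 20->39, delta=19, new_sum=136+(19)=155
Option B: A[0] 12->6, delta=-6, new_sum=136+(-6)=130 <-- matches target
Option C: A[4] -15->46, delta=61, new_sum=136+(61)=197
Option D: A[7] 20->-15, delta=-35, new_sum=136+(-35)=101

Answer: B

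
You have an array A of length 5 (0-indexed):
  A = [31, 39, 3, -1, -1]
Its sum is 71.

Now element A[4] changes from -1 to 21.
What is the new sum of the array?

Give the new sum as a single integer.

Old value at index 4: -1
New value at index 4: 21
Delta = 21 - -1 = 22
New sum = old_sum + delta = 71 + (22) = 93

Answer: 93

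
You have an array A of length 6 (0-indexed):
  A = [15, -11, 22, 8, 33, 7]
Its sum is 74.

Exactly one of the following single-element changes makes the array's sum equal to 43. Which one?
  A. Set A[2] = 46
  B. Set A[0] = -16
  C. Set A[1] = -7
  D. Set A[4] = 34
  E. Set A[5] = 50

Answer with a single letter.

Option A: A[2] 22->46, delta=24, new_sum=74+(24)=98
Option B: A[0] 15->-16, delta=-31, new_sum=74+(-31)=43 <-- matches target
Option C: A[1] -11->-7, delta=4, new_sum=74+(4)=78
Option D: A[4] 33->34, delta=1, new_sum=74+(1)=75
Option E: A[5] 7->50, delta=43, new_sum=74+(43)=117

Answer: B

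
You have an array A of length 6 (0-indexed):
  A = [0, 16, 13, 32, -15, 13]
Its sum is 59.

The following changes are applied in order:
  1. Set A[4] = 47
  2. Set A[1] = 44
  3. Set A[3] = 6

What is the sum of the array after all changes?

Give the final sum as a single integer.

Answer: 123

Derivation:
Initial sum: 59
Change 1: A[4] -15 -> 47, delta = 62, sum = 121
Change 2: A[1] 16 -> 44, delta = 28, sum = 149
Change 3: A[3] 32 -> 6, delta = -26, sum = 123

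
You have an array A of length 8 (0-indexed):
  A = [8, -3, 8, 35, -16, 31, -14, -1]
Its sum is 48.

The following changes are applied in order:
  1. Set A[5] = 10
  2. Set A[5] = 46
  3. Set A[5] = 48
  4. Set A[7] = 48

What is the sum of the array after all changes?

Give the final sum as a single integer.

Initial sum: 48
Change 1: A[5] 31 -> 10, delta = -21, sum = 27
Change 2: A[5] 10 -> 46, delta = 36, sum = 63
Change 3: A[5] 46 -> 48, delta = 2, sum = 65
Change 4: A[7] -1 -> 48, delta = 49, sum = 114

Answer: 114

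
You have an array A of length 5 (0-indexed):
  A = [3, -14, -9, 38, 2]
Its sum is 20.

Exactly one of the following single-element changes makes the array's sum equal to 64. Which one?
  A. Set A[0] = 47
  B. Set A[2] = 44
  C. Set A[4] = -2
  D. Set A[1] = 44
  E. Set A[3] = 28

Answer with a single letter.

Answer: A

Derivation:
Option A: A[0] 3->47, delta=44, new_sum=20+(44)=64 <-- matches target
Option B: A[2] -9->44, delta=53, new_sum=20+(53)=73
Option C: A[4] 2->-2, delta=-4, new_sum=20+(-4)=16
Option D: A[1] -14->44, delta=58, new_sum=20+(58)=78
Option E: A[3] 38->28, delta=-10, new_sum=20+(-10)=10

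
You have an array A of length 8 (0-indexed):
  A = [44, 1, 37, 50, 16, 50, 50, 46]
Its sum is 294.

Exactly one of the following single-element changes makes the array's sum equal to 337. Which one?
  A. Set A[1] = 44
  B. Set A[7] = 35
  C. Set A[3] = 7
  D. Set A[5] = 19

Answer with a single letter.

Answer: A

Derivation:
Option A: A[1] 1->44, delta=43, new_sum=294+(43)=337 <-- matches target
Option B: A[7] 46->35, delta=-11, new_sum=294+(-11)=283
Option C: A[3] 50->7, delta=-43, new_sum=294+(-43)=251
Option D: A[5] 50->19, delta=-31, new_sum=294+(-31)=263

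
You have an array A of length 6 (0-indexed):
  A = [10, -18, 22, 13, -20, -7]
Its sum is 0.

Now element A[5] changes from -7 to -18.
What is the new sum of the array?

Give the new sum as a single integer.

Old value at index 5: -7
New value at index 5: -18
Delta = -18 - -7 = -11
New sum = old_sum + delta = 0 + (-11) = -11

Answer: -11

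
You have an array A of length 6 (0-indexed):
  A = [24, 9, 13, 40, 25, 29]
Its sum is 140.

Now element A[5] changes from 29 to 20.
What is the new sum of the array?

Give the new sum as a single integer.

Old value at index 5: 29
New value at index 5: 20
Delta = 20 - 29 = -9
New sum = old_sum + delta = 140 + (-9) = 131

Answer: 131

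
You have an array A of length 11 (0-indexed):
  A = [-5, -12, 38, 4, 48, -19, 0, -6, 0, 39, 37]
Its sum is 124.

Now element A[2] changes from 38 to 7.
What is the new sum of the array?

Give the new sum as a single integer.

Old value at index 2: 38
New value at index 2: 7
Delta = 7 - 38 = -31
New sum = old_sum + delta = 124 + (-31) = 93

Answer: 93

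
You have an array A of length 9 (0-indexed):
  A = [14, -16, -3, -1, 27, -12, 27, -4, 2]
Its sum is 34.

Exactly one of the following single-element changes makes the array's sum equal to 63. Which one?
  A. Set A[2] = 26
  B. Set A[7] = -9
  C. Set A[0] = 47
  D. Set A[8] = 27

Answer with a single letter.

Answer: A

Derivation:
Option A: A[2] -3->26, delta=29, new_sum=34+(29)=63 <-- matches target
Option B: A[7] -4->-9, delta=-5, new_sum=34+(-5)=29
Option C: A[0] 14->47, delta=33, new_sum=34+(33)=67
Option D: A[8] 2->27, delta=25, new_sum=34+(25)=59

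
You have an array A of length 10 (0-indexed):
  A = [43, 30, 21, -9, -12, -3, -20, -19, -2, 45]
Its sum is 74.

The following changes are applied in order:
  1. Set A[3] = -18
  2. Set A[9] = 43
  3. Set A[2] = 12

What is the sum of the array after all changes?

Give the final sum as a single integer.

Answer: 54

Derivation:
Initial sum: 74
Change 1: A[3] -9 -> -18, delta = -9, sum = 65
Change 2: A[9] 45 -> 43, delta = -2, sum = 63
Change 3: A[2] 21 -> 12, delta = -9, sum = 54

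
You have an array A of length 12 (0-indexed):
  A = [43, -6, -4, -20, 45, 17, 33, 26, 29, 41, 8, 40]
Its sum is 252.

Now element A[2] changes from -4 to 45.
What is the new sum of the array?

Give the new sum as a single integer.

Old value at index 2: -4
New value at index 2: 45
Delta = 45 - -4 = 49
New sum = old_sum + delta = 252 + (49) = 301

Answer: 301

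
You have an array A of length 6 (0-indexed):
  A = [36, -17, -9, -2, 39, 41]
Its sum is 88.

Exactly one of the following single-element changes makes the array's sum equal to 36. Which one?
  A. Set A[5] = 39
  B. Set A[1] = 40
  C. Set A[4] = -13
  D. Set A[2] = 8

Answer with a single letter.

Answer: C

Derivation:
Option A: A[5] 41->39, delta=-2, new_sum=88+(-2)=86
Option B: A[1] -17->40, delta=57, new_sum=88+(57)=145
Option C: A[4] 39->-13, delta=-52, new_sum=88+(-52)=36 <-- matches target
Option D: A[2] -9->8, delta=17, new_sum=88+(17)=105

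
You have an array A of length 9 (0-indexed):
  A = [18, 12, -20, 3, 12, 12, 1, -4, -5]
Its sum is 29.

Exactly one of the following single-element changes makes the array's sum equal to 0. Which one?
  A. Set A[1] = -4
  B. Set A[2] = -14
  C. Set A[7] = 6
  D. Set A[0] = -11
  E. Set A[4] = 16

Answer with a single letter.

Answer: D

Derivation:
Option A: A[1] 12->-4, delta=-16, new_sum=29+(-16)=13
Option B: A[2] -20->-14, delta=6, new_sum=29+(6)=35
Option C: A[7] -4->6, delta=10, new_sum=29+(10)=39
Option D: A[0] 18->-11, delta=-29, new_sum=29+(-29)=0 <-- matches target
Option E: A[4] 12->16, delta=4, new_sum=29+(4)=33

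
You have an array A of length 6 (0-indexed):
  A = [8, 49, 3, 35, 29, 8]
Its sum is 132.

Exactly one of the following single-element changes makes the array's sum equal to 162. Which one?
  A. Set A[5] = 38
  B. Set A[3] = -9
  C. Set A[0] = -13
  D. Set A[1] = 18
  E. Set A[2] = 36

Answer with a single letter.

Option A: A[5] 8->38, delta=30, new_sum=132+(30)=162 <-- matches target
Option B: A[3] 35->-9, delta=-44, new_sum=132+(-44)=88
Option C: A[0] 8->-13, delta=-21, new_sum=132+(-21)=111
Option D: A[1] 49->18, delta=-31, new_sum=132+(-31)=101
Option E: A[2] 3->36, delta=33, new_sum=132+(33)=165

Answer: A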